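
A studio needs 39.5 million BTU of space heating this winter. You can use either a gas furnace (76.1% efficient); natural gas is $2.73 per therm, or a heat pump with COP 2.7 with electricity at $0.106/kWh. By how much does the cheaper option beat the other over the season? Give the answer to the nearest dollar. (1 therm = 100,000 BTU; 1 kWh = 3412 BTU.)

$963

Heat load = 39.5 × 10⁶ BTU = 39,500,000 BTU
Gas: input = 39,500,000 / 0.761 = 51,905,388 BTU = 519.1 therm → 519.1 × $2.73 = $1,417.02
Heat pump: 39,500,000 BTU / 3412 = 11,580 kWh heat; / 2.7 = 4,288 kWh in → × $0.106 = $454.50
Difference = |$1,417.02 − $454.50| = $962.52 ≈ $963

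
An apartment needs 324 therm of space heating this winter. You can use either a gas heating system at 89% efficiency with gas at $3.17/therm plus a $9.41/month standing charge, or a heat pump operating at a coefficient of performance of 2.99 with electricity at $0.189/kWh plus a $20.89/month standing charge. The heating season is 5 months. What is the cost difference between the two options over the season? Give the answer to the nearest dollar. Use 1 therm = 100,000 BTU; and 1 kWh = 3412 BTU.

$496

Heat load = 324 therm × 100,000 = 32,400,000 BTU
Gas: input = 32,400,000 / 0.89 = 36,404,494 BTU = 364 therm → 364 × $3.17 = $1,154.02; + 5 × $9.41 standing = $1,201.07
Heat pump: 32,400,000 BTU / 3412 = 9,496 kWh heat; / 2.99 = 3,176 kWh in → × $0.189 = $600.24; + 5 × $20.89 standing = $704.69
Difference = |$1,201.07 − $704.69| = $496.38 ≈ $496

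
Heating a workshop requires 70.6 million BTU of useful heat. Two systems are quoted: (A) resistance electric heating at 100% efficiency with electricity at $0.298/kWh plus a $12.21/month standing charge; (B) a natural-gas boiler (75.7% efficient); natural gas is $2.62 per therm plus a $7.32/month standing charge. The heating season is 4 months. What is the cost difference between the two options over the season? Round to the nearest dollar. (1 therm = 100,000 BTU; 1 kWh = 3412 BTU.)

$3742

Heat load = 70.6 × 10⁶ BTU = 70,600,000 BTU
Gas: input = 70,600,000 / 0.757 = 93,262,880 BTU = 932.6 therm → 932.6 × $2.62 = $2,443.49; + 4 × $7.32 standing = $2,472.77
Electric: 70,600,000 BTU / 3412 = 20,690 kWh → × $0.298 = $6,166.12; + 4 × $12.21 standing = $6,214.96
Difference = |$2,472.77 − $6,214.96| = $3,742.19 ≈ $3742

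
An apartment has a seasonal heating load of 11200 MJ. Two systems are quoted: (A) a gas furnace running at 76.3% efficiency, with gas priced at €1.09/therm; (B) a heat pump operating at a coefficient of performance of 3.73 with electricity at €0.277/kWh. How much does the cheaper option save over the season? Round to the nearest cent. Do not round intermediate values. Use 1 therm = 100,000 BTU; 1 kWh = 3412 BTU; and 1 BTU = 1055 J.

Heat load = 11200 MJ = 11,200,000,000 J / 1055 = 10,616,114 BTU
Gas: input = 10,616,114 / 0.763 = 13,913,648 BTU = 139.1 therm → 139.1 × €1.09 = €151.66
Heat pump: 10,616,114 BTU / 3412 = 3,111 kWh heat; / 3.73 = 834.2 kWh in → × €0.277 = €231.06
Difference = |€151.66 − €231.06| = €79.40

€79.40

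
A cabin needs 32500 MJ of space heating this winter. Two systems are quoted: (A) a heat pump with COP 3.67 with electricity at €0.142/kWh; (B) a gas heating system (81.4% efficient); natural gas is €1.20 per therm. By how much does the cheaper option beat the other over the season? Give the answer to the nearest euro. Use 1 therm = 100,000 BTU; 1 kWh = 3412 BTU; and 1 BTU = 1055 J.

Heat load = 32500 MJ = 32,500,000,000 J / 1055 = 30,805,687 BTU
Gas: input = 30,805,687 / 0.814 = 37,844,825 BTU = 378.4 therm → 378.4 × €1.20 = €454.14
Heat pump: 30,805,687 BTU / 3412 = 9,029 kWh heat; / 3.67 = 2,460 kWh in → × €0.142 = €349.34
Difference = |€454.14 − €349.34| = €104.80 ≈ €105

€105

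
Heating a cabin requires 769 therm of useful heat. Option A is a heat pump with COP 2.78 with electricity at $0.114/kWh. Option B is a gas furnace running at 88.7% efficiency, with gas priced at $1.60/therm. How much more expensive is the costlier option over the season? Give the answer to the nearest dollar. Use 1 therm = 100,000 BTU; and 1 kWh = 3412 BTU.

$463

Heat load = 769 therm × 100,000 = 76,900,000 BTU
Gas: input = 76,900,000 / 0.887 = 86,696,731 BTU = 867 therm → 867 × $1.60 = $1,387.15
Heat pump: 76,900,000 BTU / 3412 = 22,540 kWh heat; / 2.78 = 8,107 kWh in → × $0.114 = $924.22
Difference = |$1,387.15 − $924.22| = $462.92 ≈ $463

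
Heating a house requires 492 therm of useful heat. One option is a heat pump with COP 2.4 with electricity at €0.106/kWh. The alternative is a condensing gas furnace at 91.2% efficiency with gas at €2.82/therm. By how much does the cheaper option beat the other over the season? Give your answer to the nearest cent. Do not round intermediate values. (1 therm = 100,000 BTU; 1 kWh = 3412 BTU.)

Heat load = 492 therm × 100,000 = 49,200,000 BTU
Gas: input = 49,200,000 / 0.912 = 53,947,368 BTU = 539.5 therm → 539.5 × €2.82 = €1,521.32
Heat pump: 49,200,000 BTU / 3412 = 14,420 kWh heat; / 2.4 = 6,008 kWh in → × €0.106 = €636.87
Difference = |€1,521.32 − €636.87| = €884.45

€884.45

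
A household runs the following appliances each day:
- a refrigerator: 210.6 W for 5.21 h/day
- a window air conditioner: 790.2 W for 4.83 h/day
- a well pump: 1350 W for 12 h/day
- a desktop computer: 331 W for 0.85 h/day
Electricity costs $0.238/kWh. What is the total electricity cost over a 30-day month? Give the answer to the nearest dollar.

refrigerator: 210.6 W × 5.21 h × 30 d = 32,917 Wh = 32.92 kWh
window air conditioner: 790.2 W × 4.83 h × 30 d = 114,500 Wh = 114.5 kWh
well pump: 1350 W × 12 h × 30 d = 486,000 Wh = 486 kWh
desktop computer: 331 W × 0.85 h × 30 d = 8,440 Wh = 8.44 kWh
Total energy = 32.92 + 114.5 + 486 + 8.44 = 641.9 kWh
Cost = 641.9 kWh × $0.238 = $152.76 ≈ $153

$153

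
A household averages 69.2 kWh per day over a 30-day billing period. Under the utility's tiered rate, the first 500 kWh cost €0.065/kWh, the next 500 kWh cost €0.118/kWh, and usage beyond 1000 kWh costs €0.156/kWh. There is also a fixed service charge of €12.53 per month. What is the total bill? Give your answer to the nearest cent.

Usage = 69.2 kWh/day × 30 days = 2076 kWh
First 500 kWh × €0.065 = €32.50
Next 500 kWh × €0.118 = €59.00
Remaining 1076 kWh × €0.156 = €167.86
Energy charge = €259.36; + service €12.53 = €271.89

€271.89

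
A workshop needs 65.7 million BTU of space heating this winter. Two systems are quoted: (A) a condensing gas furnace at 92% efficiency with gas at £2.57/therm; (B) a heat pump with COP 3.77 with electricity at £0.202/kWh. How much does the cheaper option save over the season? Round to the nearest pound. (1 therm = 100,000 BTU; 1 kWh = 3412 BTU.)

£804

Heat load = 65.7 × 10⁶ BTU = 65,700,000 BTU
Gas: input = 65,700,000 / 0.92 = 71,413,043 BTU = 714.1 therm → 714.1 × £2.57 = £1,835.32
Heat pump: 65,700,000 BTU / 3412 = 19,260 kWh heat; / 3.77 = 5,108 kWh in → × £0.202 = £1,031.73
Difference = |£1,835.32 − £1,031.73| = £803.58 ≈ £804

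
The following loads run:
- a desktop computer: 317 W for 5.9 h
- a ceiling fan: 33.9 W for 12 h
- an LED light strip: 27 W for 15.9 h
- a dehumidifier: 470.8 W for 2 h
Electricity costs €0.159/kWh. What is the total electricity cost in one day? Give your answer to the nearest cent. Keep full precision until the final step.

€0.58

desktop computer: 317 W × 5.9 h = 1,870 Wh = 1.87 kWh
ceiling fan: 33.9 W × 12 h = 407 Wh = 0.4068 kWh
LED light strip: 27 W × 15.9 h = 429 Wh = 0.4293 kWh
dehumidifier: 470.8 W × 2 h = 942 Wh = 0.9416 kWh
Total energy = 1.87 + 0.4068 + 0.4293 + 0.9416 = 3.648 kWh
Cost = 3.648 kWh × €0.159 = €0.58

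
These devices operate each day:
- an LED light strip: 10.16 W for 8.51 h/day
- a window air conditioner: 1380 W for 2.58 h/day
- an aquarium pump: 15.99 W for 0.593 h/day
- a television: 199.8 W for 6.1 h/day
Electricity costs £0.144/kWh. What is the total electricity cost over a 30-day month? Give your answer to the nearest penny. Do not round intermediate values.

£21.06

LED light strip: 10.16 W × 8.51 h × 30 d = 2,594 Wh = 2.594 kWh
window air conditioner: 1380 W × 2.58 h × 30 d = 106,812 Wh = 106.8 kWh
aquarium pump: 15.99 W × 0.593 h × 30 d = 284 Wh = 0.2845 kWh
television: 199.8 W × 6.1 h × 30 d = 36,563 Wh = 36.56 kWh
Total energy = 2.594 + 106.8 + 0.2845 + 36.56 = 146.3 kWh
Cost = 146.3 kWh × £0.144 = £21.06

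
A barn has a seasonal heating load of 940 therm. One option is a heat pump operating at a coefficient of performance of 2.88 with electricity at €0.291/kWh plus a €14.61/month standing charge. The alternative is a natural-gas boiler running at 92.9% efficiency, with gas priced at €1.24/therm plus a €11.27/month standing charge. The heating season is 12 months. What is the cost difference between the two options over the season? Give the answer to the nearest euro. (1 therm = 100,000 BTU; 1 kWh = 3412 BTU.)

€1569

Heat load = 940 therm × 100,000 = 94,000,000 BTU
Gas: input = 94,000,000 / 0.929 = 101,184,069 BTU = 1,012 therm → 1,012 × €1.24 = €1,254.68; + 12 × €11.27 standing = €1,389.92
Heat pump: 94,000,000 BTU / 3412 = 27,550 kWh heat; / 2.88 = 9,566 kWh in → × €0.291 = €2,783.68; + 12 × €14.61 standing = €2,959.00
Difference = |€1,389.92 − €2,959.00| = €1,569.08 ≈ €1569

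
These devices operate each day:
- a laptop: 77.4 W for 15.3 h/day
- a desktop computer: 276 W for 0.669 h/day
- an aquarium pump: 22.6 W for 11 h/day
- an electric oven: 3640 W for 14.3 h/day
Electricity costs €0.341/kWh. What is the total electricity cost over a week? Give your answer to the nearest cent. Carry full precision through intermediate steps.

laptop: 77.4 W × 15.3 h × 7 d = 8,290 Wh = 8.29 kWh
desktop computer: 276 W × 0.669 h × 7 d = 1,293 Wh = 1.293 kWh
aquarium pump: 22.6 W × 11 h × 7 d = 1,740 Wh = 1.74 kWh
electric oven: 3640 W × 14.3 h × 7 d = 364,364 Wh = 364.4 kWh
Total energy = 8.29 + 1.293 + 1.74 + 364.4 = 375.7 kWh
Cost = 375.7 kWh × €0.341 = €128.11

€128.11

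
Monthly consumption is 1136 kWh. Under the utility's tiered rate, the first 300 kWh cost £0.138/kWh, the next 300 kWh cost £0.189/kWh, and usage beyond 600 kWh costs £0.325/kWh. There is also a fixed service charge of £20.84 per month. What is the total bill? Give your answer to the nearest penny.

£293.14

First 300 kWh × £0.138 = £41.40
Next 300 kWh × £0.189 = £56.70
Remaining 536 kWh × £0.325 = £174.20
Energy charge = £272.30; + service £20.84 = £293.14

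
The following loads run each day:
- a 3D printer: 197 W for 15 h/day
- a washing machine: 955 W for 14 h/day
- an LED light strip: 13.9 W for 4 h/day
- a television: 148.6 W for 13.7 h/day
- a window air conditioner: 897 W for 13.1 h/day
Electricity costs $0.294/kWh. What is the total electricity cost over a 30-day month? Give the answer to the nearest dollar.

$266

3D printer: 197 W × 15 h × 30 d = 88,650 Wh = 88.65 kWh
washing machine: 955 W × 14 h × 30 d = 401,100 Wh = 401.1 kWh
LED light strip: 13.9 W × 4 h × 30 d = 1,668 Wh = 1.668 kWh
television: 148.6 W × 13.7 h × 30 d = 61,075 Wh = 61.07 kWh
window air conditioner: 897 W × 13.1 h × 30 d = 352,521 Wh = 352.5 kWh
Total energy = 88.65 + 401.1 + 1.668 + 61.07 + 352.5 = 905 kWh
Cost = 905 kWh × $0.294 = $266.07 ≈ $266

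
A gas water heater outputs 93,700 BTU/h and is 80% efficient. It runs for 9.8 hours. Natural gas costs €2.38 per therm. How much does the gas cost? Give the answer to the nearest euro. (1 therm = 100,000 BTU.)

€27

Heat delivered = 93,700 BTU/h × 9.8 h = 918,260 BTU
Gas input = 918,260 / 0.80 = 1,147,825 BTU
= 1,147,825 / 100,000 = 11.48 therm
Cost = 11.48 × €2.38/therm = €27.32 ≈ €27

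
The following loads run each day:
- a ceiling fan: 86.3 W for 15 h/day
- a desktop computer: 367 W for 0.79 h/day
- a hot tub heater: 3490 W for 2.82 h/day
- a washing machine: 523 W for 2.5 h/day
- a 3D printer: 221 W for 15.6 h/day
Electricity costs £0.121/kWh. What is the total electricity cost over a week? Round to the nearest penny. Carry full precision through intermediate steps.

ceiling fan: 86.3 W × 15 h × 7 d = 9,062 Wh = 9.062 kWh
desktop computer: 367 W × 0.79 h × 7 d = 2,030 Wh = 2.03 kWh
hot tub heater: 3490 W × 2.82 h × 7 d = 68,893 Wh = 68.89 kWh
washing machine: 523 W × 2.5 h × 7 d = 9,152 Wh = 9.152 kWh
3D printer: 221 W × 15.6 h × 7 d = 24,133 Wh = 24.13 kWh
Total energy = 9.062 + 2.03 + 68.89 + 9.152 + 24.13 = 113.3 kWh
Cost = 113.3 kWh × £0.121 = £13.71

£13.71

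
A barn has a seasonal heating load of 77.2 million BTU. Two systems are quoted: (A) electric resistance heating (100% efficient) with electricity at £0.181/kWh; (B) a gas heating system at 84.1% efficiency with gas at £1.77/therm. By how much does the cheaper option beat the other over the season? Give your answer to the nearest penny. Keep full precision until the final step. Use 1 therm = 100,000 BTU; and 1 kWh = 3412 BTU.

Heat load = 77.2 × 10⁶ BTU = 77,200,000 BTU
Gas: input = 77,200,000 / 0.841 = 91,795,482 BTU = 918 therm → 918 × £1.77 = £1,624.78
Electric: 77,200,000 BTU / 3412 = 22,630 kWh → × £0.181 = £4,095.31
Difference = |£1,624.78 − £4,095.31| = £2,470.53

£2470.53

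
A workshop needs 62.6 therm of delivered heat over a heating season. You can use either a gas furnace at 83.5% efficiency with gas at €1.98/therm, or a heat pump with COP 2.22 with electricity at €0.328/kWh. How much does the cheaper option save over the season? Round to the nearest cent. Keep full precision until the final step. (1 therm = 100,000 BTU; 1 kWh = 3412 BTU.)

Heat load = 62.6 therm × 100,000 = 6,260,000 BTU
Gas: input = 6,260,000 / 0.835 = 7,497,006 BTU = 74.97 therm → 74.97 × €1.98 = €148.44
Heat pump: 6,260,000 BTU / 3412 = 1,835 kWh heat; / 2.22 = 826.4 kWh in → × €0.328 = €271.07
Difference = |€148.44 − €271.07| = €122.63

€122.63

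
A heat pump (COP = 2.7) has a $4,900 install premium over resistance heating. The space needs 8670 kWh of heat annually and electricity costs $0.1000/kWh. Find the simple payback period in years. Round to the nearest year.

Resistance: 8670 kWh × $0.1000 = $867.00/yr
Heat pump: 8670 / 2.7 = 3211 kWh in → × $0.1000 = $321.11/yr
Annual savings = $545.89
Payback = $4,900 / $545.89 = 8.98 years

9 years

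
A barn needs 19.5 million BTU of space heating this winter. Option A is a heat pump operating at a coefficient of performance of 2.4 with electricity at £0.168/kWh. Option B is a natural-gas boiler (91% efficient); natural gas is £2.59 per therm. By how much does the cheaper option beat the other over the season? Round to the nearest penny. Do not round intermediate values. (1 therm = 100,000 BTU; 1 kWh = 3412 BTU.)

£154.94

Heat load = 19.5 × 10⁶ BTU = 19,500,000 BTU
Gas: input = 19,500,000 / 0.91 = 21,428,571 BTU = 214.3 therm → 214.3 × £2.59 = £555.00
Heat pump: 19,500,000 BTU / 3412 = 5,715 kWh heat; / 2.4 = 2,381 kWh in → × £0.168 = £400.06
Difference = |£555.00 − £400.06| = £154.94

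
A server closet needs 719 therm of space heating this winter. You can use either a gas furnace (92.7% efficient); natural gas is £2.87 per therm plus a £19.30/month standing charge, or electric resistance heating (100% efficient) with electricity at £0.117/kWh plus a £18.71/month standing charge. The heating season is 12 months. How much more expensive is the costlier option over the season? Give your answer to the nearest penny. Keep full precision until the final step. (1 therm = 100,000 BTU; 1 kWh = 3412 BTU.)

Heat load = 719 therm × 100,000 = 71,900,000 BTU
Gas: input = 71,900,000 / 0.927 = 77,562,028 BTU = 775.6 therm → 775.6 × £2.87 = £2,226.03; + 12 × £19.30 standing = £2,457.63
Electric: 71,900,000 BTU / 3412 = 21,070 kWh → × £0.117 = £2,465.50; + 12 × £18.71 standing = £2,690.02
Difference = |£2,457.63 − £2,690.02| = £232.39

£232.39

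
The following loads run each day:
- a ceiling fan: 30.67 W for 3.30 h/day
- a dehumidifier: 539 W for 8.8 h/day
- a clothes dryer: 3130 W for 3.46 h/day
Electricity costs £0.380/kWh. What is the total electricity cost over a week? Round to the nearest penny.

£41.69

ceiling fan: 30.67 W × 3.30 h × 7 d = 708 Wh = 0.7085 kWh
dehumidifier: 539 W × 8.8 h × 7 d = 33,202 Wh = 33.2 kWh
clothes dryer: 3130 W × 3.46 h × 7 d = 75,809 Wh = 75.81 kWh
Total energy = 0.7085 + 33.2 + 75.81 = 109.7 kWh
Cost = 109.7 kWh × £0.380 = £41.69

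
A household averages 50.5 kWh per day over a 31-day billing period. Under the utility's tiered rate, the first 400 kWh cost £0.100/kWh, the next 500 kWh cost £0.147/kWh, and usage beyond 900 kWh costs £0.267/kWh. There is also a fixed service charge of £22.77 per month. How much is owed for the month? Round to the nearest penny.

£313.96

Usage = 50.5 kWh/day × 31 days = 1565.5 kWh
First 400 kWh × £0.100 = £40.00
Next 500 kWh × £0.147 = £73.50
Remaining 665.5 kWh × £0.267 = £177.69
Energy charge = £291.19; + service £22.77 = £313.96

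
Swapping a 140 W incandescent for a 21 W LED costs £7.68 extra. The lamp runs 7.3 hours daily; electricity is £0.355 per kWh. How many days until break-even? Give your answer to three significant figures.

24.9 days

Power saved = 140 − 21 = 119 W
Daily energy saved = 119 W × 7.3 h = 868.7 Wh = 0.8687 kWh
Daily savings = 0.8687 × £0.355 = £0.3084
Payback = £7.68 / £0.3084 per day = 24.9 days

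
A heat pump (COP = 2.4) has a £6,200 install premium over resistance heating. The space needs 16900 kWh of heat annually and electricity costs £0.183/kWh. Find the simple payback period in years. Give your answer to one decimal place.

3.4 years

Resistance: 16900 kWh × £0.183 = £3,092.70/yr
Heat pump: 16900 / 2.4 = 7042 kWh in → × £0.183 = £1,288.62/yr
Annual savings = £1,804.07
Payback = £6,200 / £1,804.07 = 3.44 years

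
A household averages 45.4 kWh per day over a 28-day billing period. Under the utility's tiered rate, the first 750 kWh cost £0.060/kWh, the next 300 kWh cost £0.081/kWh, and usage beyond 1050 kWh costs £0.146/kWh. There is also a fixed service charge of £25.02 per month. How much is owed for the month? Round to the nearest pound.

Usage = 45.4 kWh/day × 28 days = 1271.2 kWh
First 750 kWh × £0.060 = £45.00
Next 300 kWh × £0.081 = £24.30
Remaining 221.2 kWh × £0.146 = £32.30
Energy charge = £101.60; + service £25.02 = £126.62 ≈ £127

£127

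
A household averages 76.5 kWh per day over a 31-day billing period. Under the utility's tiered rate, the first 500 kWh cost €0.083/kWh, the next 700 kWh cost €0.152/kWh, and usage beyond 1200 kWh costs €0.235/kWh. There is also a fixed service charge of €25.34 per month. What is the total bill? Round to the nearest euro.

Usage = 76.5 kWh/day × 31 days = 2371.5 kWh
First 500 kWh × €0.083 = €41.50
Next 700 kWh × €0.152 = €106.40
Remaining 1171.5 kWh × €0.235 = €275.30
Energy charge = €423.20; + service €25.34 = €448.54 ≈ €449

€449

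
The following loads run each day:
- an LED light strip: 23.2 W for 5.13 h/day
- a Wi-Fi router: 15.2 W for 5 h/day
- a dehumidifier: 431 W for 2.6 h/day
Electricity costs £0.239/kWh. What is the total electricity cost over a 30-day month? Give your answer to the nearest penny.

£9.43

LED light strip: 23.2 W × 5.13 h × 30 d = 3,570 Wh = 3.57 kWh
Wi-Fi router: 15.2 W × 5 h × 30 d = 2,280 Wh = 2.28 kWh
dehumidifier: 431 W × 2.6 h × 30 d = 33,618 Wh = 33.62 kWh
Total energy = 3.57 + 2.28 + 33.62 = 39.47 kWh
Cost = 39.47 kWh × £0.239 = £9.43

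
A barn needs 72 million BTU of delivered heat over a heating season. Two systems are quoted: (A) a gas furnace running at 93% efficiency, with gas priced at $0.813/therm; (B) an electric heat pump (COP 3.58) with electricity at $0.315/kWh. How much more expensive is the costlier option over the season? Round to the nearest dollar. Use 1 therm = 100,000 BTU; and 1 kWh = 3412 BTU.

$1227

Heat load = 72 × 10⁶ BTU = 72,000,000 BTU
Gas: input = 72,000,000 / 0.93 = 77,419,355 BTU = 774.2 therm → 774.2 × $0.813 = $629.42
Heat pump: 72,000,000 BTU / 3412 = 21,100 kWh heat; / 3.58 = 5,894 kWh in → × $0.315 = $1,856.74
Difference = |$629.42 − $1,856.74| = $1,227.32 ≈ $1227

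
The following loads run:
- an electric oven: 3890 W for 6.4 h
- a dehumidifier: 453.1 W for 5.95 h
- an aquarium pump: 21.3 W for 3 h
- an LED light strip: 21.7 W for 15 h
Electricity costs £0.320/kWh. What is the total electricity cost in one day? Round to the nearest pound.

£9

electric oven: 3890 W × 6.4 h = 24,896 Wh = 24.9 kWh
dehumidifier: 453.1 W × 5.95 h = 2,696 Wh = 2.696 kWh
aquarium pump: 21.3 W × 3 h = 64 Wh = 0.0639 kWh
LED light strip: 21.7 W × 15 h = 326 Wh = 0.3255 kWh
Total energy = 24.9 + 2.696 + 0.0639 + 0.3255 = 27.98 kWh
Cost = 27.98 kWh × £0.320 = £8.95 ≈ £9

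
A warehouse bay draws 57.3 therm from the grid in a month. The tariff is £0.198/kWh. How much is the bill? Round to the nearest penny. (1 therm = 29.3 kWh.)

£332.42

57.3 therm × (29.3 kWh/therm) = 1,679 kWh
Cost = 1,679 kWh × £0.198/kWh = £332.42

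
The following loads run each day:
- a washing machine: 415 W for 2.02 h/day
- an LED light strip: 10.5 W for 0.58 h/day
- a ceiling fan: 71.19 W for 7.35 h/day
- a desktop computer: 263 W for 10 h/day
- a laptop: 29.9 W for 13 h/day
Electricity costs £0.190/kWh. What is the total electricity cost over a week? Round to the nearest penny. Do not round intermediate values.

washing machine: 415 W × 2.02 h × 7 d = 5,868 Wh = 5.868 kWh
LED light strip: 10.5 W × 0.58 h × 7 d = 43 Wh = 0.04263 kWh
ceiling fan: 71.19 W × 7.35 h × 7 d = 3,663 Wh = 3.663 kWh
desktop computer: 263 W × 10 h × 7 d = 18,410 Wh = 18.41 kWh
laptop: 29.9 W × 13 h × 7 d = 2,721 Wh = 2.721 kWh
Total energy = 5.868 + 0.04263 + 3.663 + 18.41 + 2.721 = 30.7 kWh
Cost = 30.7 kWh × £0.190 = £5.83

£5.83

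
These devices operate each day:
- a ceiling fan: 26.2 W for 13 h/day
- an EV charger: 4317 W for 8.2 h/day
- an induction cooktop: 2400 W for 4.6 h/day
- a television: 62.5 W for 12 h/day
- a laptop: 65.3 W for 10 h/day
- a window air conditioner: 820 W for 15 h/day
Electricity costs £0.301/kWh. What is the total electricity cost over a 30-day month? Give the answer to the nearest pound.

£546

ceiling fan: 26.2 W × 13 h × 30 d = 10,218 Wh = 10.22 kWh
EV charger: 4317 W × 8.2 h × 30 d = 1,061,982 Wh = 1,062 kWh
induction cooktop: 2400 W × 4.6 h × 30 d = 331,200 Wh = 331.2 kWh
television: 62.5 W × 12 h × 30 d = 22,500 Wh = 22.5 kWh
laptop: 65.3 W × 10 h × 30 d = 19,590 Wh = 19.59 kWh
window air conditioner: 820 W × 15 h × 30 d = 369,000 Wh = 369 kWh
Total energy = 10.22 + 1,062 + 331.2 + 22.5 + 19.59 + 369 = 1,814 kWh
Cost = 1,814 kWh × £0.301 = £546.16 ≈ £546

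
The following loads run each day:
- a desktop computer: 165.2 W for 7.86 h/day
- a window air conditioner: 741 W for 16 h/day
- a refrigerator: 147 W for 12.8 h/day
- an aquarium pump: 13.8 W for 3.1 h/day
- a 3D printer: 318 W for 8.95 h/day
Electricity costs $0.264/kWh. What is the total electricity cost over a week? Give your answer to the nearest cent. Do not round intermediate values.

desktop computer: 165.2 W × 7.86 h × 7 d = 9,089 Wh = 9.089 kWh
window air conditioner: 741 W × 16 h × 7 d = 82,992 Wh = 82.99 kWh
refrigerator: 147 W × 12.8 h × 7 d = 13,171 Wh = 13.17 kWh
aquarium pump: 13.8 W × 3.1 h × 7 d = 299 Wh = 0.2995 kWh
3D printer: 318 W × 8.95 h × 7 d = 19,923 Wh = 19.92 kWh
Total energy = 9.089 + 82.99 + 13.17 + 0.2995 + 19.92 = 125.5 kWh
Cost = 125.5 kWh × $0.264 = $33.13

$33.13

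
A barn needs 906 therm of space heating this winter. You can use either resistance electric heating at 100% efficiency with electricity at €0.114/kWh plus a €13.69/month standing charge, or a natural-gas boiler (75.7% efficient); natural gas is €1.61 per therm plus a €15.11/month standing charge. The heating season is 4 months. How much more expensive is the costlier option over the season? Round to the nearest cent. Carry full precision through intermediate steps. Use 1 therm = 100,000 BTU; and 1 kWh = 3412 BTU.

Heat load = 906 therm × 100,000 = 90,600,000 BTU
Gas: input = 90,600,000 / 0.757 = 119,682,959 BTU = 1,197 therm → 1,197 × €1.61 = €1,926.90; + 4 × €15.11 standing = €1,987.34
Electric: 90,600,000 BTU / 3412 = 26,550 kWh → × €0.114 = €3,027.08; + 4 × €13.69 standing = €3,081.84
Difference = |€1,987.34 − €3,081.84| = €1,094.51

€1094.51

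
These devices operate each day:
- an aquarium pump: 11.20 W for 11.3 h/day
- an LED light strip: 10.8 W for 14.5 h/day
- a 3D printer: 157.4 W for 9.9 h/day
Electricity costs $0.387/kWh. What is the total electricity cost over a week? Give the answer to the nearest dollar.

$5

aquarium pump: 11.20 W × 11.3 h × 7 d = 886 Wh = 0.8859 kWh
LED light strip: 10.8 W × 14.5 h × 7 d = 1,096 Wh = 1.096 kWh
3D printer: 157.4 W × 9.9 h × 7 d = 10,908 Wh = 10.91 kWh
Total energy = 0.8859 + 1.096 + 10.91 = 12.89 kWh
Cost = 12.89 kWh × $0.387 = $4.99 ≈ $5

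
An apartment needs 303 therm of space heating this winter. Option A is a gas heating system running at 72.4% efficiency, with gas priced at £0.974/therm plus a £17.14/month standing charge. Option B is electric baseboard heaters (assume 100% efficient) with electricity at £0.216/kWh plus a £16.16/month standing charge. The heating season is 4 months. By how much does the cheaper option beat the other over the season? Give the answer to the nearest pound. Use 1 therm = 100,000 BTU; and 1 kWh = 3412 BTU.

£1507

Heat load = 303 therm × 100,000 = 30,300,000 BTU
Gas: input = 30,300,000 / 0.724 = 41,850,829 BTU = 418.5 therm → 418.5 × £0.974 = £407.63; + 4 × £17.14 standing = £476.19
Electric: 30,300,000 BTU / 3412 = 8,880 kWh → × £0.216 = £1,918.17; + 4 × £16.16 standing = £1,982.81
Difference = |£476.19 − £1,982.81| = £1,506.62 ≈ £1507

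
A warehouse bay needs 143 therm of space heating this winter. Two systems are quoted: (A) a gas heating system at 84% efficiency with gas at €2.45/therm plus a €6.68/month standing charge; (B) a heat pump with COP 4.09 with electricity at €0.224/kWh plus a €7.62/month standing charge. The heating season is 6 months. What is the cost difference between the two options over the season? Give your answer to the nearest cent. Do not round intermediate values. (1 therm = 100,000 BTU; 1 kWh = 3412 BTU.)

€181.91

Heat load = 143 therm × 100,000 = 14,300,000 BTU
Gas: input = 14,300,000 / 0.84 = 17,023,810 BTU = 170.2 therm → 170.2 × €2.45 = €417.08; + 6 × €6.68 standing = €457.16
Heat pump: 14,300,000 BTU / 3412 = 4,191 kWh heat; / 4.09 = 1,025 kWh in → × €0.224 = €229.54; + 6 × €7.62 standing = €275.26
Difference = |€457.16 − €275.26| = €181.91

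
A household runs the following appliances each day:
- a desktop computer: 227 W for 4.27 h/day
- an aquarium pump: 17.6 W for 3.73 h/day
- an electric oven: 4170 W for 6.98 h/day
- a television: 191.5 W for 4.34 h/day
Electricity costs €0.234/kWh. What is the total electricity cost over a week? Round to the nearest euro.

desktop computer: 227 W × 4.27 h × 7 d = 6,785 Wh = 6.785 kWh
aquarium pump: 17.6 W × 3.73 h × 7 d = 460 Wh = 0.4595 kWh
electric oven: 4170 W × 6.98 h × 7 d = 203,746 Wh = 203.7 kWh
television: 191.5 W × 4.34 h × 7 d = 5,818 Wh = 5.818 kWh
Total energy = 6.785 + 0.4595 + 203.7 + 5.818 = 216.8 kWh
Cost = 216.8 kWh × €0.234 = €50.73 ≈ €51

€51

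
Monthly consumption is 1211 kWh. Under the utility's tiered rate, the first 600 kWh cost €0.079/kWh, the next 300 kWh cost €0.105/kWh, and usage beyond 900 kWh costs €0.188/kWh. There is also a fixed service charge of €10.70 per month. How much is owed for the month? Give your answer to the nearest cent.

€148.07

First 600 kWh × €0.079 = €47.40
Next 300 kWh × €0.105 = €31.50
Remaining 311 kWh × €0.188 = €58.47
Energy charge = €137.37; + service €10.70 = €148.07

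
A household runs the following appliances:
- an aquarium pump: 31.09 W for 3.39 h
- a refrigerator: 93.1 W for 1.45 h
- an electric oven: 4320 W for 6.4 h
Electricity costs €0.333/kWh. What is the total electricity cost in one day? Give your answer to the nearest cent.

€9.29

aquarium pump: 31.09 W × 3.39 h = 105 Wh = 0.1054 kWh
refrigerator: 93.1 W × 1.45 h = 135 Wh = 0.135 kWh
electric oven: 4320 W × 6.4 h = 27,648 Wh = 27.65 kWh
Total energy = 0.1054 + 0.135 + 27.65 = 27.89 kWh
Cost = 27.89 kWh × €0.333 = €9.29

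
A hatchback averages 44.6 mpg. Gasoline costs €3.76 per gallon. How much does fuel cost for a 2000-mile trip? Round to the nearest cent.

Fuel = 2000 mi / 44.6 mpg = 44.84 gal
Cost = 44.84 gal × €3.76/gal = €168.61

€168.61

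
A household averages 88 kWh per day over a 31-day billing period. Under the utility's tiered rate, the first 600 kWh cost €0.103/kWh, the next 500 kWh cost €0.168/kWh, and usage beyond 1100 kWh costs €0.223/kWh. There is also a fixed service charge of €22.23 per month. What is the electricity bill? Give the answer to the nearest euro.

€531

Usage = 88 kWh/day × 31 days = 2728 kWh
First 600 kWh × €0.103 = €61.80
Next 500 kWh × €0.168 = €84.00
Remaining 1628 kWh × €0.223 = €363.04
Energy charge = €508.84; + service €22.23 = €531.07 ≈ €531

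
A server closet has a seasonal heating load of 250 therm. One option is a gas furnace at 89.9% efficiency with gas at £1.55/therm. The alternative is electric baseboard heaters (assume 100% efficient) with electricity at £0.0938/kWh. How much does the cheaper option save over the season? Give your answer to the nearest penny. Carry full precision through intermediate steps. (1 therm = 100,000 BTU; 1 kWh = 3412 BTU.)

Heat load = 250 therm × 100,000 = 25,000,000 BTU
Gas: input = 25,000,000 / 0.899 = 27,808,676 BTU = 278.1 therm → 278.1 × £1.55 = £431.03
Electric: 25,000,000 BTU / 3412 = 7,327 kWh → × £0.0938 = £687.28
Difference = |£431.03 − £687.28| = £256.25

£256.25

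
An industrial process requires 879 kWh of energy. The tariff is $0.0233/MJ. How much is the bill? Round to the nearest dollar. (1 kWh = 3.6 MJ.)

879 kWh × (3.6 MJ/kWh) = 3,164 MJ
Cost = 3,164 MJ × $0.0233/MJ = $73.73 ≈ $74

$74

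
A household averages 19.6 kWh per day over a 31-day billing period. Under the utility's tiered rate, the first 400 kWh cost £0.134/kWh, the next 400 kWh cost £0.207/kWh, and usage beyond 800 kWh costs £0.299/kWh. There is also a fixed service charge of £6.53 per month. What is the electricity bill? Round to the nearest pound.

Usage = 19.6 kWh/day × 31 days = 607.6 kWh
First 400 kWh × £0.134 = £53.60
Next 207.6 kWh × £0.207 = £42.97
Remaining tier: 0 kWh (not reached)
Energy charge = £96.57; + service £6.53 = £103.10 ≈ £103

£103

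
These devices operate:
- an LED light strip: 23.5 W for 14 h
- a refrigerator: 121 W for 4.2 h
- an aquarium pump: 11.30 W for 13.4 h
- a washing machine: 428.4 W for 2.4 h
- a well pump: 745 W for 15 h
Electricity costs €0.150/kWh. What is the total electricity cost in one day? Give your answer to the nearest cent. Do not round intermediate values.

€1.98

LED light strip: 23.5 W × 14 h = 329 Wh = 0.329 kWh
refrigerator: 121 W × 4.2 h = 508 Wh = 0.5082 kWh
aquarium pump: 11.30 W × 13.4 h = 151 Wh = 0.1514 kWh
washing machine: 428.4 W × 2.4 h = 1,028 Wh = 1.028 kWh
well pump: 745 W × 15 h = 11,175 Wh = 11.18 kWh
Total energy = 0.329 + 0.5082 + 0.1514 + 1.028 + 11.18 = 13.19 kWh
Cost = 13.19 kWh × €0.150 = €1.98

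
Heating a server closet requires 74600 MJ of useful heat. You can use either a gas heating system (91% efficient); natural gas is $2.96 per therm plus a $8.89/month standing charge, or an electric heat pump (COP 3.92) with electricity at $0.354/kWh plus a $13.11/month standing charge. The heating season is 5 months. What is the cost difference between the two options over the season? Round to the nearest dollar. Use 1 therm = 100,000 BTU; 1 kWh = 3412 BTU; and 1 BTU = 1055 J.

Heat load = 74600 MJ = 74,600,000,000 J / 1055 = 70,710,900 BTU
Gas: input = 70,710,900 / 0.91 = 77,704,286 BTU = 777 therm → 777 × $2.96 = $2,300.05; + 5 × $8.89 standing = $2,344.50
Heat pump: 70,710,900 BTU / 3412 = 20,720 kWh heat; / 3.92 = 5,287 kWh in → × $0.354 = $1,871.52; + 5 × $13.11 standing = $1,937.07
Difference = |$2,344.50 − $1,937.07| = $407.43 ≈ $407

$407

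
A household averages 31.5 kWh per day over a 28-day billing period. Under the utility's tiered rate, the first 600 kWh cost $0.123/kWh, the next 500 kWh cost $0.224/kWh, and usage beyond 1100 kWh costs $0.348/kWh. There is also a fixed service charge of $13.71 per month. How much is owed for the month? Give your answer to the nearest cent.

Usage = 31.5 kWh/day × 28 days = 882 kWh
First 600 kWh × $0.123 = $73.80
Next 282 kWh × $0.224 = $63.17
Remaining tier: 0 kWh (not reached)
Energy charge = $136.97; + service $13.71 = $150.68

$150.68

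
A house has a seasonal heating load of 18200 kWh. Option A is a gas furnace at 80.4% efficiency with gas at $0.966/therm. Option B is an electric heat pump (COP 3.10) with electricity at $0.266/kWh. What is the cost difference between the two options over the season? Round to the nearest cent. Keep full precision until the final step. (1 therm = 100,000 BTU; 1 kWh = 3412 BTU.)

$815.57

Heat load = 18200 kWh × 3412 = 62,098,400 BTU
Gas: input = 62,098,400 / 0.804 = 77,236,816 BTU = 772.4 therm → 772.4 × $0.966 = $746.11
Heat pump: 62,098,400 BTU / 3412 = 18,200 kWh heat; / 3.10 = 5,871 kWh in → × $0.266 = $1,561.68
Difference = |$746.11 − $1,561.68| = $815.57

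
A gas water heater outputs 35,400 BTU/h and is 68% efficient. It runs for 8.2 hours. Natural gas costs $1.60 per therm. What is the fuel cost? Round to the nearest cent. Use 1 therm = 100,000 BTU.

$6.83

Heat delivered = 35,400 BTU/h × 8.2 h = 290,280 BTU
Gas input = 290,280 / 0.68 = 426,882 BTU
= 426,882 / 100,000 = 4.269 therm
Cost = 4.269 × $1.60/therm = $6.83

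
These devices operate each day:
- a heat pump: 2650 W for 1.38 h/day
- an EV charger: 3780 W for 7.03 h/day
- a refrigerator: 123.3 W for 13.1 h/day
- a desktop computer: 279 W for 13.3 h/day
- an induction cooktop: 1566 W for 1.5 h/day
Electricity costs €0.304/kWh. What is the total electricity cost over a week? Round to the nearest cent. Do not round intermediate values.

€80.66

heat pump: 2650 W × 1.38 h × 7 d = 25,599 Wh = 25.6 kWh
EV charger: 3780 W × 7.03 h × 7 d = 186,014 Wh = 186 kWh
refrigerator: 123.3 W × 13.1 h × 7 d = 11,307 Wh = 11.31 kWh
desktop computer: 279 W × 13.3 h × 7 d = 25,975 Wh = 25.97 kWh
induction cooktop: 1566 W × 1.5 h × 7 d = 16,443 Wh = 16.44 kWh
Total energy = 25.6 + 186 + 11.31 + 25.97 + 16.44 = 265.3 kWh
Cost = 265.3 kWh × €0.304 = €80.66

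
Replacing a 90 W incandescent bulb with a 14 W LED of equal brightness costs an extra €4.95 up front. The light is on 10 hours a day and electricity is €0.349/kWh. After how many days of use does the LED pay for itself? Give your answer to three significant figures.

18.7 days

Power saved = 90 − 14 = 76 W
Daily energy saved = 76 W × 10 h = 760 Wh = 0.76 kWh
Daily savings = 0.76 × €0.349 = €0.2652
Payback = €4.95 / €0.2652 per day = 18.66 days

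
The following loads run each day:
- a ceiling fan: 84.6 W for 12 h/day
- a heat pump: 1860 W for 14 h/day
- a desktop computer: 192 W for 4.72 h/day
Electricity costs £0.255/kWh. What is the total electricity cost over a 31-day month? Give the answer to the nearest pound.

ceiling fan: 84.6 W × 12 h × 31 d = 31,471 Wh = 31.47 kWh
heat pump: 1860 W × 14 h × 31 d = 807,240 Wh = 807.2 kWh
desktop computer: 192 W × 4.72 h × 31 d = 28,093 Wh = 28.09 kWh
Total energy = 31.47 + 807.2 + 28.09 = 866.8 kWh
Cost = 866.8 kWh × £0.255 = £221.04 ≈ £221

£221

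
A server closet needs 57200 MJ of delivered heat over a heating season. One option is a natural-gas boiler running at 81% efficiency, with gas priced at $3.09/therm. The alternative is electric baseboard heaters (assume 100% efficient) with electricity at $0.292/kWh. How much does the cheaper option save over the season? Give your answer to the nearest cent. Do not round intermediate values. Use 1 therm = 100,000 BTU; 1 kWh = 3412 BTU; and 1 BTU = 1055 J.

$2571.68

Heat load = 57200 MJ = 57,200,000,000 J / 1055 = 54,218,009 BTU
Gas: input = 54,218,009 / 0.81 = 66,935,814 BTU = 669.4 therm → 669.4 × $3.09 = $2,068.32
Electric: 54,218,009 BTU / 3412 = 15,890 kWh → × $0.292 = $4,639.99
Difference = |$2,068.32 − $4,639.99| = $2,571.68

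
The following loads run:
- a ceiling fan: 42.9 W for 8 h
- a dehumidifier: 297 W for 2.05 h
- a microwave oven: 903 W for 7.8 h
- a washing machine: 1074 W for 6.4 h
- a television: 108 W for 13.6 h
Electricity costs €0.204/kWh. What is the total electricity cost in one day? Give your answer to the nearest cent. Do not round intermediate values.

€3.33

ceiling fan: 42.9 W × 8 h = 343 Wh = 0.3432 kWh
dehumidifier: 297 W × 2.05 h = 609 Wh = 0.6088 kWh
microwave oven: 903 W × 7.8 h = 7,043 Wh = 7.043 kWh
washing machine: 1074 W × 6.4 h = 6,874 Wh = 6.874 kWh
television: 108 W × 13.6 h = 1,469 Wh = 1.469 kWh
Total energy = 0.3432 + 0.6088 + 7.043 + 6.874 + 1.469 = 16.34 kWh
Cost = 16.34 kWh × €0.204 = €3.33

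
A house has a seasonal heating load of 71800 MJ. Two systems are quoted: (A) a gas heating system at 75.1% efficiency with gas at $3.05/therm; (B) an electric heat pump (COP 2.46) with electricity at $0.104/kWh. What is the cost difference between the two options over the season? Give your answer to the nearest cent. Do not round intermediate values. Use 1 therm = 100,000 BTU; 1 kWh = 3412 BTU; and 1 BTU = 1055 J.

$1920.70

Heat load = 71800 MJ = 71,800,000,000 J / 1055 = 68,056,872 BTU
Gas: input = 68,056,872 / 0.751 = 90,621,667 BTU = 906.2 therm → 906.2 × $3.05 = $2,763.96
Heat pump: 68,056,872 BTU / 3412 = 19,950 kWh heat; / 2.46 = 8,108 kWh in → × $0.104 = $843.26
Difference = |$2,763.96 − $843.26| = $1,920.70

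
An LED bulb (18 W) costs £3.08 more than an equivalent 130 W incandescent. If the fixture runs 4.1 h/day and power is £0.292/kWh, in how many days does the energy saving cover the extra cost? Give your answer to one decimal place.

23.0 days

Power saved = 130 − 18 = 112 W
Daily energy saved = 112 W × 4.1 h = 459.2 Wh = 0.4592 kWh
Daily savings = 0.4592 × £0.292 = £0.1341
Payback = £3.08 / £0.1341 per day = 22.97 days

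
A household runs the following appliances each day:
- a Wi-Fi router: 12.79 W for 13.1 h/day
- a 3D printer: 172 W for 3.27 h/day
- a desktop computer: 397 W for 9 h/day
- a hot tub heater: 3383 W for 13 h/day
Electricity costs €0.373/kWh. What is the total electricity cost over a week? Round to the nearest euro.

Wi-Fi router: 12.79 W × 13.1 h × 7 d = 1,173 Wh = 1.173 kWh
3D printer: 172 W × 3.27 h × 7 d = 3,937 Wh = 3.937 kWh
desktop computer: 397 W × 9 h × 7 d = 25,011 Wh = 25.01 kWh
hot tub heater: 3383 W × 13 h × 7 d = 307,853 Wh = 307.9 kWh
Total energy = 1.173 + 3.937 + 25.01 + 307.9 = 338 kWh
Cost = 338 kWh × €0.373 = €126.06 ≈ €126

€126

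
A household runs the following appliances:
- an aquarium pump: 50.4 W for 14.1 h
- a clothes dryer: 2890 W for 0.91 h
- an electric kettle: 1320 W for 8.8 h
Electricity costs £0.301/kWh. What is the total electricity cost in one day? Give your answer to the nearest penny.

aquarium pump: 50.4 W × 14.1 h = 711 Wh = 0.7106 kWh
clothes dryer: 2890 W × 0.91 h = 2,630 Wh = 2.63 kWh
electric kettle: 1320 W × 8.8 h = 11,616 Wh = 11.62 kWh
Total energy = 0.7106 + 2.63 + 11.62 = 14.96 kWh
Cost = 14.96 kWh × £0.301 = £4.50

£4.50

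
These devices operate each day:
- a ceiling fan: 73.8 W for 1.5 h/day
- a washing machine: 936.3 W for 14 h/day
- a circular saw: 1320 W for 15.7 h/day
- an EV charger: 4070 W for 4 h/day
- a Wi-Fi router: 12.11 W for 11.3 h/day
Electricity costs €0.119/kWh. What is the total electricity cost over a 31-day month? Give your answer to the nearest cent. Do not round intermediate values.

€185.78

ceiling fan: 73.8 W × 1.5 h × 31 d = 3,432 Wh = 3.432 kWh
washing machine: 936.3 W × 14 h × 31 d = 406,354 Wh = 406.4 kWh
circular saw: 1320 W × 15.7 h × 31 d = 642,444 Wh = 642.4 kWh
EV charger: 4070 W × 4 h × 31 d = 504,680 Wh = 504.7 kWh
Wi-Fi router: 12.11 W × 11.3 h × 31 d = 4,242 Wh = 4.242 kWh
Total energy = 3.432 + 406.4 + 642.4 + 504.7 + 4.242 = 1,561 kWh
Cost = 1,561 kWh × €0.119 = €185.78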